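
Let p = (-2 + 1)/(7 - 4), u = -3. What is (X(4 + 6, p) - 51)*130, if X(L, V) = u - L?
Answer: -8320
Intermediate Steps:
p = -⅓ (p = -1/3 = -1*⅓ = -⅓ ≈ -0.33333)
X(L, V) = -3 - L
(X(4 + 6, p) - 51)*130 = ((-3 - (4 + 6)) - 51)*130 = ((-3 - 1*10) - 51)*130 = ((-3 - 10) - 51)*130 = (-13 - 51)*130 = -64*130 = -8320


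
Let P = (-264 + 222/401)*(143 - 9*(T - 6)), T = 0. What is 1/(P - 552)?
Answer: -401/21032826 ≈ -1.9065e-5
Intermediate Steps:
P = -20811474/401 (P = (-264 + 222/401)*(143 - 9*(0 - 6)) = (-264 + 222*(1/401))*(143 - 9*(-6)) = (-264 + 222/401)*(143 + 54) = -105642/401*197 = -20811474/401 ≈ -51899.)
1/(P - 552) = 1/(-20811474/401 - 552) = 1/(-21032826/401) = -401/21032826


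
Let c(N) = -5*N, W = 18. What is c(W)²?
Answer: 8100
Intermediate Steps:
c(W)² = (-5*18)² = (-90)² = 8100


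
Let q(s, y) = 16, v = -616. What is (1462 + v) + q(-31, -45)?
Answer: 862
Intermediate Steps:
(1462 + v) + q(-31, -45) = (1462 - 616) + 16 = 846 + 16 = 862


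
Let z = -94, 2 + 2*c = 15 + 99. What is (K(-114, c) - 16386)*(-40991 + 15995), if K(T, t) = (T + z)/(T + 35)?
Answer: 32351972856/79 ≈ 4.0952e+8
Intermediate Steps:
c = 56 (c = -1 + (15 + 99)/2 = -1 + (½)*114 = -1 + 57 = 56)
K(T, t) = (-94 + T)/(35 + T) (K(T, t) = (T - 94)/(T + 35) = (-94 + T)/(35 + T))
(K(-114, c) - 16386)*(-40991 + 15995) = ((-94 - 114)/(35 - 114) - 16386)*(-40991 + 15995) = (-208/(-79) - 16386)*(-24996) = (-1/79*(-208) - 16386)*(-24996) = (208/79 - 16386)*(-24996) = -1294286/79*(-24996) = 32351972856/79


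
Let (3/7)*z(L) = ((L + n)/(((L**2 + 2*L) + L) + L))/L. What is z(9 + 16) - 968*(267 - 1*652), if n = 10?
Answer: 4052895049/10875 ≈ 3.7268e+5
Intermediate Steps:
z(L) = 7*(10 + L)/(3*L*(L**2 + 4*L)) (z(L) = 7*(((L + 10)/(((L**2 + 2*L) + L) + L))/L)/3 = 7*(((10 + L)/((L**2 + 3*L) + L))/L)/3 = 7*(((10 + L)/(L**2 + 4*L))/L)/3 = 7*((10 + L)/(L*(L**2 + 4*L)))/3 = 7*(10 + L)/(3*L*(L**2 + 4*L)))
z(9 + 16) - 968*(267 - 1*652) = 7*(10 + (9 + 16))/(3*(9 + 16)**2*(4 + (9 + 16))) - 968*(267 - 1*652) = (7/3)*(10 + 25)/(25**2*(4 + 25)) - 968*(267 - 652) = (7/3)*(1/625)*35/29 - 968*(-385) = (7/3)*(1/625)*(1/29)*35 + 372680 = 49/10875 + 372680 = 4052895049/10875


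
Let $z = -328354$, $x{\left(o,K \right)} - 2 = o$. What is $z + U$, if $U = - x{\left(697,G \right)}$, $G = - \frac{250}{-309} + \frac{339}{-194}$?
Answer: $-329053$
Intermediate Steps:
$G = - \frac{56251}{59946}$ ($G = \left(-250\right) \left(- \frac{1}{309}\right) + 339 \left(- \frac{1}{194}\right) = \frac{250}{309} - \frac{339}{194} = - \frac{56251}{59946} \approx -0.93836$)
$x{\left(o,K \right)} = 2 + o$
$U = -699$ ($U = - (2 + 697) = \left(-1\right) 699 = -699$)
$z + U = -328354 - 699 = -329053$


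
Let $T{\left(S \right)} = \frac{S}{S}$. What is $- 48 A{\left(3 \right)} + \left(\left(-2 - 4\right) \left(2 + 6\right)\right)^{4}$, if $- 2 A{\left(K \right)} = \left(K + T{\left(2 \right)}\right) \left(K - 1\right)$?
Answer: $5308608$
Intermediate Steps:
$T{\left(S \right)} = 1$
$A{\left(K \right)} = - \frac{\left(1 + K\right) \left(-1 + K\right)}{2}$ ($A{\left(K \right)} = - \frac{\left(K + 1\right) \left(K - 1\right)}{2} = - \frac{\left(1 + K\right) \left(-1 + K\right)}{2}$)
$- 48 A{\left(3 \right)} + \left(\left(-2 - 4\right) \left(2 + 6\right)\right)^{4} = - 48 \left(\frac{1}{2} - \frac{3^{2}}{2}\right) + \left(\left(-2 - 4\right) \left(2 + 6\right)\right)^{4} = - 48 \left(\frac{1}{2} - \frac{9}{2}\right) + \left(\left(-6\right) 8\right)^{4} = - 48 \left(\frac{1}{2} - \frac{9}{2}\right) + \left(-48\right)^{4} = \left(-48\right) \left(-4\right) + 5308416 = 192 + 5308416 = 5308608$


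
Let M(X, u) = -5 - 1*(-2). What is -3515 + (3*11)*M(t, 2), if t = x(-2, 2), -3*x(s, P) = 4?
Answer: -3614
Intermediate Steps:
x(s, P) = -4/3 (x(s, P) = -1/3*4 = -4/3)
t = -4/3 ≈ -1.3333
M(X, u) = -3 (M(X, u) = -5 + 2 = -3)
-3515 + (3*11)*M(t, 2) = -3515 + (3*11)*(-3) = -3515 + 33*(-3) = -3515 - 99 = -3614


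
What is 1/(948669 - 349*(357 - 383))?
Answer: 1/957743 ≈ 1.0441e-6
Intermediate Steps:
1/(948669 - 349*(357 - 383)) = 1/(948669 - 349*(-26)) = 1/(948669 + 9074) = 1/957743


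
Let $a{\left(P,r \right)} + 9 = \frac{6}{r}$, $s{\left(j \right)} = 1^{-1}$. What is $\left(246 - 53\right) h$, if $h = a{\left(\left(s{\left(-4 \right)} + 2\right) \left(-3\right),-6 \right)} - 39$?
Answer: $-9457$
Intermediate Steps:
$s{\left(j \right)} = 1$
$a{\left(P,r \right)} = -9 + \frac{6}{r}$
$h = -49$ ($h = \left(-9 + \frac{6}{-6}\right) - 39 = \left(-9 + 6 \left(- \frac{1}{6}\right)\right) - 39 = \left(-9 - 1\right) - 39 = -10 - 39 = -49$)
$\left(246 - 53\right) h = \left(246 - 53\right) \left(-49\right) = 193 \left(-49\right) = -9457$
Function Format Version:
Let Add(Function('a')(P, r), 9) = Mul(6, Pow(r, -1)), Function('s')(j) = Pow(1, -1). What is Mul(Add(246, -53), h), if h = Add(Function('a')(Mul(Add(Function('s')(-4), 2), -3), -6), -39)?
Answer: -9457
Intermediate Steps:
Function('s')(j) = 1
Function('a')(P, r) = Add(-9, Mul(6, Pow(r, -1)))
h = -49 (h = Add(Add(-9, Mul(6, Pow(-6, -1))), -39) = Add(Add(-9, Mul(6, Rational(-1, 6))), -39) = Add(Add(-9, -1), -39) = Add(-10, -39) = -49)
Mul(Add(246, -53), h) = Mul(Add(246, -53), -49) = Mul(193, -49) = -9457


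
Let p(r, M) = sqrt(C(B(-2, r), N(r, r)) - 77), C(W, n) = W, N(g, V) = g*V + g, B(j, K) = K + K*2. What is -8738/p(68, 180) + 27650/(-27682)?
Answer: -13825/13841 - 8738*sqrt(127)/127 ≈ -776.37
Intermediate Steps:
B(j, K) = 3*K (B(j, K) = K + 2*K = 3*K)
N(g, V) = g + V*g (N(g, V) = V*g + g = g + V*g)
p(r, M) = sqrt(-77 + 3*r) (p(r, M) = sqrt(3*r - 77) = sqrt(-77 + 3*r))
-8738/p(68, 180) + 27650/(-27682) = -8738/sqrt(-77 + 3*68) + 27650/(-27682) = -8738/sqrt(-77 + 204) + 27650*(-1/27682) = -8738*sqrt(127)/127 - 13825/13841 = -13825/13841 - 8738*sqrt(127)/127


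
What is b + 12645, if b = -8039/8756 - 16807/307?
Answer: 33841293275/2688092 ≈ 12589.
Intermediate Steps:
b = -149630065/2688092 (b = -8039*1/8756 - 16807*1/307 = -8039/8756 - 16807/307 = -149630065/2688092 ≈ -55.664)
b + 12645 = -149630065/2688092 + 12645 = 33841293275/2688092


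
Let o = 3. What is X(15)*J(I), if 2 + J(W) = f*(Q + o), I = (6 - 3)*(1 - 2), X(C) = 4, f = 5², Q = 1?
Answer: 392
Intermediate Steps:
f = 25
I = -3 (I = 3*(-1) = -3)
J(W) = 98 (J(W) = -2 + 25*(1 + 3) = -2 + 25*4 = -2 + 100 = 98)
X(15)*J(I) = 4*98 = 392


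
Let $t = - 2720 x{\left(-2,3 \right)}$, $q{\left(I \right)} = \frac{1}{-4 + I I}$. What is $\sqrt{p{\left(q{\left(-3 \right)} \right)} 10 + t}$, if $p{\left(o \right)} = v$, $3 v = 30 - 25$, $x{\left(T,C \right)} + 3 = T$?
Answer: $\frac{5 \sqrt{4902}}{3} \approx 116.69$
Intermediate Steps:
$x{\left(T,C \right)} = -3 + T$
$q{\left(I \right)} = \frac{1}{-4 + I^{2}}$
$t = 13600$ ($t = - 2720 \left(-3 - 2\right) = \left(-2720\right) \left(-5\right) = 13600$)
$v = \frac{5}{3}$ ($v = \frac{30 - 25}{3} = \frac{1}{3} \cdot 5 = \frac{5}{3} \approx 1.6667$)
$p{\left(o \right)} = \frac{5}{3}$
$\sqrt{p{\left(q{\left(-3 \right)} \right)} 10 + t} = \sqrt{\frac{5}{3} \cdot 10 + 13600} = \sqrt{\frac{50}{3} + 13600} = \sqrt{\frac{40850}{3}} = \frac{5 \sqrt{4902}}{3}$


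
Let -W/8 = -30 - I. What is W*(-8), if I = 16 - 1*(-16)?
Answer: -3968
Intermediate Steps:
I = 32 (I = 16 + 16 = 32)
W = 496 (W = -8*(-30 - 1*32) = -8*(-30 - 32) = -8*(-62) = 496)
W*(-8) = 496*(-8) = -3968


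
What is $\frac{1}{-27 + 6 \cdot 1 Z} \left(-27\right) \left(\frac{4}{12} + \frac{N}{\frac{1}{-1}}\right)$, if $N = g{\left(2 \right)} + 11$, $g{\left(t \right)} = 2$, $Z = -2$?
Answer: $- \frac{114}{13} \approx -8.7692$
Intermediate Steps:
$N = 13$ ($N = 2 + 11 = 13$)
$\frac{1}{-27 + 6 \cdot 1 Z} \left(-27\right) \left(\frac{4}{12} + \frac{N}{\frac{1}{-1}}\right) = \frac{1}{-27 + 6 \cdot 1 \left(-2\right)} \left(-27\right) \left(\frac{4}{12} + \frac{13}{\frac{1}{-1}}\right) = \frac{1}{-27 + 6 \left(-2\right)} \left(-27\right) \left(4 \cdot \frac{1}{12} + \frac{13}{-1}\right) = \frac{1}{-27 - 12} \left(-27\right) \left(\frac{1}{3} + 13 \left(-1\right)\right) = \frac{1}{-39} \left(-27\right) \left(\frac{1}{3} - 13\right) = \left(- \frac{1}{39}\right) \left(-27\right) \left(- \frac{38}{3}\right) = \frac{9}{13} \left(- \frac{38}{3}\right) = - \frac{114}{13}$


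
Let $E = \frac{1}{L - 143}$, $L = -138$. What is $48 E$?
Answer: $- \frac{48}{281} \approx -0.17082$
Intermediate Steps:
$E = - \frac{1}{281}$ ($E = \frac{1}{-138 - 143} = \frac{1}{-281} = - \frac{1}{281} \approx -0.0035587$)
$48 E = 48 \left(- \frac{1}{281}\right) = - \frac{48}{281}$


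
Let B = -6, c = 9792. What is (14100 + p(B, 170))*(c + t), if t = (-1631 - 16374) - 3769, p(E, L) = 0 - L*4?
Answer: -160798440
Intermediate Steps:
p(E, L) = -4*L (p(E, L) = 0 - 4*L = -4*L)
t = -21774 (t = -18005 - 3769 = -21774)
(14100 + p(B, 170))*(c + t) = (14100 - 4*170)*(9792 - 21774) = (14100 - 680)*(-11982) = 13420*(-11982) = -160798440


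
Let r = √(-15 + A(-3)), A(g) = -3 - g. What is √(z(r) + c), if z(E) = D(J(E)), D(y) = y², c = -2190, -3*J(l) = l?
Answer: 5*I*√789/3 ≈ 46.815*I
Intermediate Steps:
J(l) = -l/3
r = I*√15 (r = √(-15 + (-3 - 1*(-3))) = √(-15 + (-3 + 3)) = √(-15 + 0) = √(-15) = I*√15 ≈ 3.873*I)
z(E) = E²/9 (z(E) = (-E/3)² = E²/9)
√(z(r) + c) = √((I*√15)²/9 - 2190) = √((⅑)*(-15) - 2190) = √(-5/3 - 2190) = √(-6575/3) = 5*I*√789/3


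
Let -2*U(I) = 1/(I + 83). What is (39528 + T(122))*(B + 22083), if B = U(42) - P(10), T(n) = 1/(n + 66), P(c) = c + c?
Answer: 8197798498497/9400 ≈ 8.7211e+8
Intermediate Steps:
P(c) = 2*c
U(I) = -1/(2*(83 + I)) (U(I) = -1/(2*(I + 83)) = -1/(2*(83 + I)))
T(n) = 1/(66 + n)
B = -5001/250 (B = -1/(166 + 2*42) - 2*10 = -1/(166 + 84) - 1*20 = -1/250 - 20 = -5001/250 ≈ -20.004)
(39528 + T(122))*(B + 22083) = (39528 + 1/(66 + 122))*(-5001/250 + 22083) = (39528 + 1/188)*(5515749/250) = (7431265/188)*(5515749/250) = 8197798498497/9400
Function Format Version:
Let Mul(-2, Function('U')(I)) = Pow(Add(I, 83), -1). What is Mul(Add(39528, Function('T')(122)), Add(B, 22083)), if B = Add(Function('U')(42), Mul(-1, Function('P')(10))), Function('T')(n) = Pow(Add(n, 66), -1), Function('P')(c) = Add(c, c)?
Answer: Rational(8197798498497, 9400) ≈ 8.7211e+8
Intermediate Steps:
Function('P')(c) = Mul(2, c)
Function('U')(I) = Mul(Rational(-1, 2), Pow(Add(83, I), -1)) (Function('U')(I) = Mul(Rational(-1, 2), Pow(Add(I, 83), -1)) = Mul(Rational(-1, 2), Pow(Add(83, I), -1)))
Function('T')(n) = Pow(Add(66, n), -1)
B = Rational(-5001, 250) (B = Add(Mul(-1, Pow(Add(166, Mul(2, 42)), -1)), Mul(-1, Mul(2, 10))) = Add(Mul(-1, Pow(Add(166, 84), -1)), Mul(-1, 20)) = Add(Mul(-1, Pow(250, -1)), -20) = Add(Mul(-1, Rational(1, 250)), -20) = Add(Rational(-1, 250), -20) = Rational(-5001, 250) ≈ -20.004)
Mul(Add(39528, Function('T')(122)), Add(B, 22083)) = Mul(Add(39528, Pow(Add(66, 122), -1)), Add(Rational(-5001, 250), 22083)) = Mul(Add(39528, Pow(188, -1)), Rational(5515749, 250)) = Mul(Add(39528, Rational(1, 188)), Rational(5515749, 250)) = Mul(Rational(7431265, 188), Rational(5515749, 250)) = Rational(8197798498497, 9400)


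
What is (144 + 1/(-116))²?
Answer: 278990209/13456 ≈ 20734.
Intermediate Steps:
(144 + 1/(-116))² = (144 - 1/116)² = (16703/116)² = 278990209/13456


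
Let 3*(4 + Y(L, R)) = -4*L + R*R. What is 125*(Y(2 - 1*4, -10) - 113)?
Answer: -10125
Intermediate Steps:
Y(L, R) = -4 - 4*L/3 + R²/3 (Y(L, R) = -4 + (-4*L + R*R)/3 = -4 + (-4*L + R²)/3 = -4 + (R² - 4*L)/3 = -4 + (-4*L/3 + R²/3) = -4 - 4*L/3 + R²/3)
125*(Y(2 - 1*4, -10) - 113) = 125*((-4 - 4*(2 - 1*4)/3 + (⅓)*(-10)²) - 113) = 125*((-4 - 4*(2 - 4)/3 + (⅓)*100) - 113) = 125*((-4 - 4/3*(-2) + 100/3) - 113) = 125*((-4 + 8/3 + 100/3) - 113) = 125*(32 - 113) = 125*(-81) = -10125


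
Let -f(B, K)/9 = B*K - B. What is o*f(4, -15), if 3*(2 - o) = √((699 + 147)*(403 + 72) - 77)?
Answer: 1152 - 192*√401773 ≈ -1.2055e+5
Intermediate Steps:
f(B, K) = 9*B - 9*B*K (f(B, K) = -9*(B*K - B) = -9*(-B + B*K) = 9*B - 9*B*K)
o = 2 - √401773/3 (o = 2 - √((699 + 147)*(403 + 72) - 77)/3 = 2 - √(846*475 - 77)/3 = 2 - √(401850 - 77)/3 = 2 - √401773/3 ≈ -209.29)
o*f(4, -15) = (2 - √401773/3)*(9*4*(1 - 1*(-15))) = (2 - √401773/3)*(9*4*(1 + 15)) = (2 - √401773/3)*(9*4*16) = (2 - √401773/3)*576 = 1152 - 192*√401773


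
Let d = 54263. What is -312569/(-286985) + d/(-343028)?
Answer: 91647251877/98443890580 ≈ 0.93096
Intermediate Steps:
-312569/(-286985) + d/(-343028) = -312569/(-286985) + 54263/(-343028) = -312569*(-1/286985) + 54263*(-1/343028) = 312569/286985 - 54263/343028 = 91647251877/98443890580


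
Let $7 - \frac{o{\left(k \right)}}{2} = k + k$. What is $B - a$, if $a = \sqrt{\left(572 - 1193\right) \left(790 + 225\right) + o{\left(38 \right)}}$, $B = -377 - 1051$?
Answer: $-1428 - i \sqrt{630453} \approx -1428.0 - 794.01 i$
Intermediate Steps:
$o{\left(k \right)} = 14 - 4 k$ ($o{\left(k \right)} = 14 - 2 \left(k + k\right) = 14 - 2 \cdot 2 k = 14 - 4 k$)
$B = -1428$ ($B = -377 - 1051 = -1428$)
$a = i \sqrt{630453}$ ($a = \sqrt{\left(572 - 1193\right) \left(790 + 225\right) + \left(14 - 152\right)} = \sqrt{\left(-621\right) 1015 + \left(14 - 152\right)} = \sqrt{-630315 - 138} = \sqrt{-630453} = i \sqrt{630453} \approx 794.01 i$)
$B - a = -1428 - i \sqrt{630453}$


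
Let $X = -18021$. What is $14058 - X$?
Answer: $32079$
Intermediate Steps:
$14058 - X = 14058 - -18021 = 14058 + 18021 = 32079$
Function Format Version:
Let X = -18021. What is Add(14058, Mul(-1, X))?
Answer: 32079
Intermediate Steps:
Add(14058, Mul(-1, X)) = Add(14058, Mul(-1, -18021)) = Add(14058, 18021) = 32079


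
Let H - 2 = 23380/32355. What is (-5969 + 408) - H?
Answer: -36002849/6471 ≈ -5563.7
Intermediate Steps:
H = 17618/6471 (H = 2 + 23380/32355 = 2 + 23380*(1/32355) = 2 + 4676/6471 = 17618/6471 ≈ 2.7226)
(-5969 + 408) - H = (-5969 + 408) - 1*17618/6471 = -5561 - 17618/6471 = -36002849/6471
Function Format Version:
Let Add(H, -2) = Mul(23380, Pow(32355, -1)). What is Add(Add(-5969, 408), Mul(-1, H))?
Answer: Rational(-36002849, 6471) ≈ -5563.7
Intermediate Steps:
H = Rational(17618, 6471) (H = Add(2, Mul(23380, Pow(32355, -1))) = Add(2, Mul(23380, Rational(1, 32355))) = Add(2, Rational(4676, 6471)) = Rational(17618, 6471) ≈ 2.7226)
Add(Add(-5969, 408), Mul(-1, H)) = Add(Add(-5969, 408), Mul(-1, Rational(17618, 6471))) = Add(-5561, Rational(-17618, 6471)) = Rational(-36002849, 6471)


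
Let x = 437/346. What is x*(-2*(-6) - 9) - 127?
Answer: -42631/346 ≈ -123.21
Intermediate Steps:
x = 437/346 (x = 437*(1/346) = 437/346 ≈ 1.2630)
x*(-2*(-6) - 9) - 127 = 437*(-2*(-6) - 9)/346 - 127 = 437*(12 - 9)/346 - 127 = (437/346)*3 - 127 = 1311/346 - 127 = -42631/346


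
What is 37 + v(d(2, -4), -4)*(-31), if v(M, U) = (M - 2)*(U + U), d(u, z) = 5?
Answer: 781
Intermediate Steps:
v(M, U) = 2*U*(-2 + M) (v(M, U) = (-2 + M)*(2*U) = 2*U*(-2 + M))
37 + v(d(2, -4), -4)*(-31) = 37 + (2*(-4)*(-2 + 5))*(-31) = 37 + (2*(-4)*3)*(-31) = 37 - 24*(-31) = 37 + 744 = 781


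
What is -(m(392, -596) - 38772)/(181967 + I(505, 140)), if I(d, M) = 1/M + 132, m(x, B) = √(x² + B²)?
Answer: 5428080/25493861 - 560*√31805/25493861 ≈ 0.20900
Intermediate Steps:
m(x, B) = √(B² + x²)
I(d, M) = 132 + 1/M
-(m(392, -596) - 38772)/(181967 + I(505, 140)) = -(√((-596)² + 392²) - 38772)/(181967 + (132 + 1/140)) = -(√(355216 + 153664) - 38772)/(181967 + (132 + 1/140)) = -(√508880 - 38772)/(181967 + 18481/140) = -(4*√31805 - 38772)/25493861/140 = -(-38772 + 4*√31805)*140/25493861 = -(-5428080/25493861 + 560*√31805/25493861) = 5428080/25493861 - 560*√31805/25493861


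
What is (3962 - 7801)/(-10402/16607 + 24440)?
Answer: -63754273/405864678 ≈ -0.15708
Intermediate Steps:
(3962 - 7801)/(-10402/16607 + 24440) = -3839/(-10402*1/16607 + 24440) = -3839/(-10402/16607 + 24440) = -3839/405864678/16607 = -3839*16607/405864678 = -63754273/405864678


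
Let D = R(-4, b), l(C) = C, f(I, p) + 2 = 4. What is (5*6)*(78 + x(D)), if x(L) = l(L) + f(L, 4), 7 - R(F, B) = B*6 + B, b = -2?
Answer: 3030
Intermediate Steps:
f(I, p) = 2 (f(I, p) = -2 + 4 = 2)
R(F, B) = 7 - 7*B (R(F, B) = 7 - (B*6 + B) = 7 - (6*B + B) = 7 - 7*B)
D = 21 (D = 7 - 7*(-2) = 7 + 14 = 21)
x(L) = 2 + L (x(L) = L + 2 = 2 + L)
(5*6)*(78 + x(D)) = (5*6)*(78 + (2 + 21)) = 30*(78 + 23) = 30*101 = 3030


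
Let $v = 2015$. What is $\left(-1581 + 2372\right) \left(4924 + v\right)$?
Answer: $5488749$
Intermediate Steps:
$\left(-1581 + 2372\right) \left(4924 + v\right) = \left(-1581 + 2372\right) \left(4924 + 2015\right) = 791 \cdot 6939 = 5488749$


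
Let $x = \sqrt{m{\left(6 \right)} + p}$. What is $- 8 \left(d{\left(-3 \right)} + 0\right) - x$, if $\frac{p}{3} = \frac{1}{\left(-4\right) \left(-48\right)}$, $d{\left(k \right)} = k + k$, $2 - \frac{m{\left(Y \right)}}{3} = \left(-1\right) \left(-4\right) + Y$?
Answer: $48 - \frac{i \sqrt{1535}}{8} \approx 48.0 - 4.8974 i$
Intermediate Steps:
$m{\left(Y \right)} = -6 - 3 Y$ ($m{\left(Y \right)} = 6 - 3 \left(\left(-1\right) \left(-4\right) + Y\right) = 6 - 3 \left(4 + Y\right) = 6 - \left(12 + 3 Y\right) = -6 - 3 Y$)
$d{\left(k \right)} = 2 k$
$p = \frac{1}{64}$ ($p = \frac{3}{\left(-4\right) \left(-48\right)} = \frac{3}{192} = 3 \cdot \frac{1}{192} = \frac{1}{64} \approx 0.015625$)
$x = \frac{i \sqrt{1535}}{8}$ ($x = \sqrt{\left(-6 - 18\right) + \frac{1}{64}} = \sqrt{-24 + \frac{1}{64}} = \sqrt{- \frac{1535}{64}} = \frac{i \sqrt{1535}}{8} \approx 4.8974 i$)
$- 8 \left(d{\left(-3 \right)} + 0\right) - x = - 8 \left(2 \left(-3\right) + 0\right) - \frac{i \sqrt{1535}}{8} = - 8 \left(-6 + 0\right) - \frac{i \sqrt{1535}}{8} = \left(-8\right) \left(-6\right) - \frac{i \sqrt{1535}}{8} = 48 - \frac{i \sqrt{1535}}{8}$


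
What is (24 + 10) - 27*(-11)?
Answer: 331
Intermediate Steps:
(24 + 10) - 27*(-11) = 34 + 297 = 331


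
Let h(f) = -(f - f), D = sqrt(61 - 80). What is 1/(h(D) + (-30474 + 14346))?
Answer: -1/16128 ≈ -6.2004e-5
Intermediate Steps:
D = I*sqrt(19) (D = sqrt(-19) = I*sqrt(19) ≈ 4.3589*I)
h(f) = 0 (h(f) = -1*0 = 0)
1/(h(D) + (-30474 + 14346)) = 1/(0 + (-30474 + 14346)) = 1/(0 - 16128) = 1/(-16128) = -1/16128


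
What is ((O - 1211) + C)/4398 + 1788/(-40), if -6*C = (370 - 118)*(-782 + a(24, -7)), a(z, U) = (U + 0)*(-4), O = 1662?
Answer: -411179/10995 ≈ -37.397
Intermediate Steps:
a(z, U) = -4*U (a(z, U) = U*(-4) = -4*U)
C = 31668 (C = -(370 - 118)*(-782 - 4*(-7))/6 = -42*(-782 + 28) = -42*(-754) = -1/6*(-190008) = 31668)
((O - 1211) + C)/4398 + 1788/(-40) = ((1662 - 1211) + 31668)/4398 + 1788/(-40) = (451 + 31668)*(1/4398) + 1788*(-1/40) = 32119*(1/4398) - 447/10 = 32119/4398 - 447/10 = -411179/10995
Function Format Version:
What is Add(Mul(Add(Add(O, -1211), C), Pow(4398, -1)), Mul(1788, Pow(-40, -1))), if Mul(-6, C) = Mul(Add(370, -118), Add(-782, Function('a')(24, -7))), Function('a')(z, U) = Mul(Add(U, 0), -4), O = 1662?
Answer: Rational(-411179, 10995) ≈ -37.397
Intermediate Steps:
Function('a')(z, U) = Mul(-4, U) (Function('a')(z, U) = Mul(U, -4) = Mul(-4, U))
C = 31668 (C = Mul(Rational(-1, 6), Mul(Add(370, -118), Add(-782, Mul(-4, -7)))) = Mul(Rational(-1, 6), Mul(252, Add(-782, 28))) = Mul(Rational(-1, 6), Mul(252, -754)) = Mul(Rational(-1, 6), -190008) = 31668)
Add(Mul(Add(Add(O, -1211), C), Pow(4398, -1)), Mul(1788, Pow(-40, -1))) = Add(Mul(Add(Add(1662, -1211), 31668), Pow(4398, -1)), Mul(1788, Pow(-40, -1))) = Add(Mul(Add(451, 31668), Rational(1, 4398)), Mul(1788, Rational(-1, 40))) = Add(Mul(32119, Rational(1, 4398)), Rational(-447, 10)) = Add(Rational(32119, 4398), Rational(-447, 10)) = Rational(-411179, 10995)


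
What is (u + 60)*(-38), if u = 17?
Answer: -2926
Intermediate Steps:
(u + 60)*(-38) = (17 + 60)*(-38) = 77*(-38) = -2926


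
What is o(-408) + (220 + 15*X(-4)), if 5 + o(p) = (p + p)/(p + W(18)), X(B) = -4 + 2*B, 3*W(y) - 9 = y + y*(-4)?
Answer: 5207/141 ≈ 36.929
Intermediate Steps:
W(y) = 3 - y (W(y) = 3 + (y + y*(-4))/3 = 3 + (y - 4*y)/3 = 3 + (-3*y)/3 = 3 - y)
o(p) = -5 + 2*p/(-15 + p) (o(p) = -5 + (p + p)/(p + (3 - 1*18)) = -5 + (2*p)/(p + (3 - 18)) = -5 + (2*p)/(p - 15) = -5 + (2*p)/(-15 + p) = -5 + 2*p/(-15 + p))
o(-408) + (220 + 15*X(-4)) = 3*(25 - 1*(-408))/(-15 - 408) + (220 + 15*(-4 + 2*(-4))) = 3*(25 + 408)/(-423) + (220 + 15*(-4 - 8)) = 3*(-1/423)*433 + (220 + 15*(-12)) = -433/141 + (220 - 180) = -433/141 + 40 = 5207/141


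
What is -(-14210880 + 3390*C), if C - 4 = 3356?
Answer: 2820480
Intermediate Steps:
C = 3360 (C = 4 + 3356 = 3360)
-(-14210880 + 3390*C) = -3390/(1/(-4192 + 3360)) = -3390/(1/(-832)) = -3390/(-1/832) = -3390*(-832) = 2820480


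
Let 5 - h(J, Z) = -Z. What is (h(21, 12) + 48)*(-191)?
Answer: -12415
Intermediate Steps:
h(J, Z) = 5 + Z (h(J, Z) = 5 - (-1)*Z = 5 + Z)
(h(21, 12) + 48)*(-191) = ((5 + 12) + 48)*(-191) = (17 + 48)*(-191) = 65*(-191) = -12415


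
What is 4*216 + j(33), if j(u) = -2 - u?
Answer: 829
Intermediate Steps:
4*216 + j(33) = 4*216 + (-2 - 1*33) = 864 + (-2 - 33) = 864 - 35 = 829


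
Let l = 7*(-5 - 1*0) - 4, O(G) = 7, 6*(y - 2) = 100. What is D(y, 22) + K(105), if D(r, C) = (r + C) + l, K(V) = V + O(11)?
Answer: 341/3 ≈ 113.67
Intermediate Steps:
y = 56/3 (y = 2 + (1/6)*100 = 2 + 50/3 = 56/3 ≈ 18.667)
K(V) = 7 + V (K(V) = V + 7 = 7 + V)
l = -39 (l = 7*(-5 + 0) - 4 = 7*(-5) - 4 = -35 - 4 = -39)
D(r, C) = -39 + C + r (D(r, C) = (r + C) - 39 = (C + r) - 39 = -39 + C + r)
D(y, 22) + K(105) = (-39 + 22 + 56/3) + (7 + 105) = 5/3 + 112 = 341/3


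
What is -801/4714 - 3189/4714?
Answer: -1995/2357 ≈ -0.84641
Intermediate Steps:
-801/4714 - 3189/4714 = -1995/2357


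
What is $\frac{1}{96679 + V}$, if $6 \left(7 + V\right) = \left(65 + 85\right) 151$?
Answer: $\frac{1}{100447} \approx 9.9555 \cdot 10^{-6}$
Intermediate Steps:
$V = 3768$ ($V = -7 + \frac{\left(65 + 85\right) 151}{6} = -7 + \frac{150 \cdot 151}{6} = -7 + \frac{1}{6} \cdot 22650 = -7 + 3775 = 3768$)
$\frac{1}{96679 + V} = \frac{1}{96679 + 3768} = \frac{1}{100447}$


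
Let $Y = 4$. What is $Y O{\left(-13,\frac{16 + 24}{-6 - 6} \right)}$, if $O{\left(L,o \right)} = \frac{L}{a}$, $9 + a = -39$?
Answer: $\frac{13}{12} \approx 1.0833$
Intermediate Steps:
$a = -48$ ($a = -9 - 39 = -48$)
$O{\left(L,o \right)} = - \frac{L}{48}$ ($O{\left(L,o \right)} = \frac{L}{-48} = L \left(- \frac{1}{48}\right) = - \frac{L}{48}$)
$Y O{\left(-13,\frac{16 + 24}{-6 - 6} \right)} = 4 \left(\left(- \frac{1}{48}\right) \left(-13\right)\right) = 4 \cdot \frac{13}{48} = \frac{13}{12}$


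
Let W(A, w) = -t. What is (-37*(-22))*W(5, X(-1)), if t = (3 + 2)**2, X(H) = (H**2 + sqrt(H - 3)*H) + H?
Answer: -20350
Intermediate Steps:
X(H) = H + H**2 + H*sqrt(-3 + H) (X(H) = (H**2 + sqrt(-3 + H)*H) + H = (H**2 + H*sqrt(-3 + H)) + H = H + H**2 + H*sqrt(-3 + H))
t = 25 (t = 5**2 = 25)
W(A, w) = -25 (W(A, w) = -1*25 = -25)
(-37*(-22))*W(5, X(-1)) = -37*(-22)*(-25) = 814*(-25) = -20350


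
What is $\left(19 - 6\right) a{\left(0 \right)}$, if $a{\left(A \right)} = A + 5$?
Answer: $65$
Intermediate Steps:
$a{\left(A \right)} = 5 + A$
$\left(19 - 6\right) a{\left(0 \right)} = \left(19 - 6\right) \left(5 + 0\right) = 13 \cdot 5 = 65$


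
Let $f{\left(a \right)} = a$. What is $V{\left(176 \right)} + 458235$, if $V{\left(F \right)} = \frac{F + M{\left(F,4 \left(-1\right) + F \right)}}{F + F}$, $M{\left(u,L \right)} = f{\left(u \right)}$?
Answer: $458236$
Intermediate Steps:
$M{\left(u,L \right)} = u$
$V{\left(F \right)} = 1$ ($V{\left(F \right)} = \frac{F + F}{F + F} = \frac{2 F}{2 F} = 2 F \frac{1}{2 F} = 1$)
$V{\left(176 \right)} + 458235 = 1 + 458235 = 458236$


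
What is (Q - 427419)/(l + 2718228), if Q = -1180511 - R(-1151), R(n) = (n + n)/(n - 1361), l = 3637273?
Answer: -2019561231/7982509256 ≈ -0.25300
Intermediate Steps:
R(n) = 2*n/(-1361 + n) (R(n) = (2*n)/(-1361 + n) = 2*n/(-1361 + n))
Q = -1482722967/1256 (Q = -1180511 - 2*(-1151)/(-1361 - 1151) = -1180511 - 2*(-1151)/(-2512) = -1180511 - 2*(-1151)*(-1)/2512 = -1180511 - 1*1151/1256 = -1180511 - 1151/1256 = -1482722967/1256 ≈ -1.1805e+6)
(Q - 427419)/(l + 2718228) = (-1482722967/1256 - 427419)/(3637273 + 2718228) = -2019561231/1256/6355501 = -2019561231/1256*1/6355501 = -2019561231/7982509256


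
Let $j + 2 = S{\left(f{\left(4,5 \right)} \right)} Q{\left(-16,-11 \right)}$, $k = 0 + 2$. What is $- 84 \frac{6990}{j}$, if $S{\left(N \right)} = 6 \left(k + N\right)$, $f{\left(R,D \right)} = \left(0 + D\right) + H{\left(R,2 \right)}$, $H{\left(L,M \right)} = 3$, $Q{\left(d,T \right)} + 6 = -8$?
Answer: $\frac{293580}{421} \approx 697.34$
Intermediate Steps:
$k = 2$
$Q{\left(d,T \right)} = -14$ ($Q{\left(d,T \right)} = -6 - 8 = -14$)
$f{\left(R,D \right)} = 3 + D$ ($f{\left(R,D \right)} = \left(0 + D\right) + 3 = D + 3 = 3 + D$)
$S{\left(N \right)} = 12 + 6 N$ ($S{\left(N \right)} = 6 \left(2 + N\right) = 12 + 6 N$)
$j = -842$ ($j = -2 + \left(12 + 6 \left(3 + 5\right)\right) \left(-14\right) = -2 + \left(12 + 6 \cdot 8\right) \left(-14\right) = -2 + \left(12 + 48\right) \left(-14\right) = -2 + 60 \left(-14\right) = -2 - 840 = -842$)
$- 84 \frac{6990}{j} = - 84 \frac{6990}{-842} = - 84 \cdot 6990 \left(- \frac{1}{842}\right) = \left(-84\right) \left(- \frac{3495}{421}\right) = \frac{293580}{421}$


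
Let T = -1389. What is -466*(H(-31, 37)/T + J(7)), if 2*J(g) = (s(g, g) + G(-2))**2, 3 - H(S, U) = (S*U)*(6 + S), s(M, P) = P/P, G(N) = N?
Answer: -13684789/1389 ≈ -9852.3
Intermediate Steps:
s(M, P) = 1
H(S, U) = 3 - S*U*(6 + S)
J(g) = 1/2 (J(g) = (1 - 2)**2/2 = (1/2)*(-1)**2 = (1/2)*1 = 1/2)
-466*(H(-31, 37)/T + J(7)) = -466*((3 - 1*37*(-31)**2 - 6*(-31)*37)/(-1389) + 1/2) = -466*((3 - 1*37*961 + 6882)*(-1/1389) + 1/2) = -466*((3 - 35557 + 6882)*(-1/1389) + 1/2) = -466*(-28672*(-1/1389) + 1/2) = -466*(28672/1389 + 1/2) = -466*58733/2778 = -13684789/1389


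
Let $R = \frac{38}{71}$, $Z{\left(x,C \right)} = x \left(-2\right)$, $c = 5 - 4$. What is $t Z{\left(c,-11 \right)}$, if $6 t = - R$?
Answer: $\frac{38}{213} \approx 0.1784$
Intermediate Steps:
$c = 1$
$Z{\left(x,C \right)} = - 2 x$
$R = \frac{38}{71}$ ($R = 38 \cdot \frac{1}{71} = \frac{38}{71} \approx 0.53521$)
$t = - \frac{19}{213}$ ($t = \frac{\left(-1\right) \frac{38}{71}}{6} = \frac{1}{6} \left(- \frac{38}{71}\right) = - \frac{19}{213} \approx -0.089202$)
$t Z{\left(c,-11 \right)} = - \frac{19 \left(\left(-2\right) 1\right)}{213} = \left(- \frac{19}{213}\right) \left(-2\right) = \frac{38}{213}$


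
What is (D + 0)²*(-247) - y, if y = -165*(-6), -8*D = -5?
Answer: -69535/64 ≈ -1086.5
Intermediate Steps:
D = 5/8 (D = -⅛*(-5) = 5/8 ≈ 0.62500)
y = 990
(D + 0)²*(-247) - y = (5/8 + 0)²*(-247) - 1*990 = (5/8)²*(-247) - 990 = (25/64)*(-247) - 990 = -6175/64 - 990 = -69535/64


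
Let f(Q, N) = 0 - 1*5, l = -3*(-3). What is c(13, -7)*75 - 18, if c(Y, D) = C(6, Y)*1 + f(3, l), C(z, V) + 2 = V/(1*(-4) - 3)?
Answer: -4776/7 ≈ -682.29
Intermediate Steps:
C(z, V) = -2 - V/7 (C(z, V) = -2 + V/(1*(-4) - 3) = -2 + V/(-4 - 3) = -2 + V/(-7) = -2 + V*(-1/7) = -2 - V/7)
l = 9
f(Q, N) = -5 (f(Q, N) = 0 - 5 = -5)
c(Y, D) = -7 - Y/7 (c(Y, D) = (-2 - Y/7)*1 - 5 = (-2 - Y/7) - 5 = -7 - Y/7)
c(13, -7)*75 - 18 = (-7 - 1/7*13)*75 - 18 = (-7 - 13/7)*75 - 18 = -62/7*75 - 18 = -4650/7 - 18 = -4776/7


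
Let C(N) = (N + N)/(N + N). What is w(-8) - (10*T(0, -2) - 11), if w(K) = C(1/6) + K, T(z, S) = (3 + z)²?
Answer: -86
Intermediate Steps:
C(N) = 1 (C(N) = (2*N)/((2*N)) = (2*N)*(1/(2*N)) = 1)
w(K) = 1 + K
w(-8) - (10*T(0, -2) - 11) = (1 - 8) - (10*(3 + 0)² - 11) = -7 - (10*3² - 11) = -7 - (10*9 - 11) = -7 - (90 - 11) = -7 - 1*79 = -7 - 79 = -86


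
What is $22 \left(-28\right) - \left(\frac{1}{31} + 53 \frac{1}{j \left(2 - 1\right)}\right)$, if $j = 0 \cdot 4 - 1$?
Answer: $- \frac{17454}{31} \approx -563.03$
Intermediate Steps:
$j = -1$ ($j = 0 - 1 = -1$)
$22 \left(-28\right) - \left(\frac{1}{31} + 53 \frac{1}{j \left(2 - 1\right)}\right) = 22 \left(-28\right) - \left(\frac{1}{31} + 53 \left(- \frac{1}{2 - 1}\right)\right) = -616 - \left(\frac{1}{31} + \frac{53}{1 \left(-1\right)}\right) = -616 - \left(\frac{1}{31} + \frac{53}{-1}\right) = -616 - - \frac{1642}{31} = -616 + \left(53 - \frac{1}{31}\right) = -616 + \frac{1642}{31} = - \frac{17454}{31}$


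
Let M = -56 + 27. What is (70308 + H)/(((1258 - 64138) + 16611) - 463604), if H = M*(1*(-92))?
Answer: -72976/509873 ≈ -0.14313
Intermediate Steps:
M = -29
H = 2668 (H = -29*(-92) = 2668)
(70308 + H)/(((1258 - 64138) + 16611) - 463604) = (70308 + 2668)/(((1258 - 64138) + 16611) - 463604) = 72976/((-62880 + 16611) - 463604) = 72976/(-46269 - 463604) = 72976/(-509873) = 72976*(-1/509873) = -72976/509873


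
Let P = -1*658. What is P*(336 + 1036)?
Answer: -902776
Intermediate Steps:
P = -658
P*(336 + 1036) = -658*(336 + 1036) = -658*1372 = -902776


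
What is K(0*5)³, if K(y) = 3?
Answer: 27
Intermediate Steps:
K(0*5)³ = 3³ = 27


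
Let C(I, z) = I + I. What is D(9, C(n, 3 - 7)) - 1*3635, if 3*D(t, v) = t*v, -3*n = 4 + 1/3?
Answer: -10931/3 ≈ -3643.7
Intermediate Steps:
n = -13/9 (n = -(4 + 1/3)/3 = -(4 + ⅓)/3 = -⅓*13/3 = -13/9 ≈ -1.4444)
C(I, z) = 2*I
D(t, v) = t*v/3 (D(t, v) = (t*v)/3 = t*v/3)
D(9, C(n, 3 - 7)) - 1*3635 = (⅓)*9*(2*(-13/9)) - 1*3635 = (⅓)*9*(-26/9) - 3635 = -26/3 - 3635 = -10931/3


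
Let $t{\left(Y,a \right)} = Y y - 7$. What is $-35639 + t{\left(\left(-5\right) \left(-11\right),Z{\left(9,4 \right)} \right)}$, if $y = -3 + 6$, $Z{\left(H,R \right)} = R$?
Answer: $-35481$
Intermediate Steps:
$y = 3$
$t{\left(Y,a \right)} = -7 + 3 Y$ ($t{\left(Y,a \right)} = Y 3 - 7 = 3 Y - 7 = -7 + 3 Y$)
$-35639 + t{\left(\left(-5\right) \left(-11\right),Z{\left(9,4 \right)} \right)} = -35639 - \left(7 - 3 \left(\left(-5\right) \left(-11\right)\right)\right) = -35639 + \left(-7 + 3 \cdot 55\right) = -35639 + \left(-7 + 165\right) = -35639 + 158 = -35481$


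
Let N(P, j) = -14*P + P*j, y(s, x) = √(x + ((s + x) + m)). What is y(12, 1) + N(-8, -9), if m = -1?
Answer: 184 + √13 ≈ 187.61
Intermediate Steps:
y(s, x) = √(-1 + s + 2*x) (y(s, x) = √(x + ((s + x) - 1)) = √(x + (-1 + s + x)) = √(-1 + s + 2*x))
y(12, 1) + N(-8, -9) = √(-1 + 12 + 2*1) - 8*(-14 - 9) = √(-1 + 12 + 2) - 8*(-23) = √13 + 184 = 184 + √13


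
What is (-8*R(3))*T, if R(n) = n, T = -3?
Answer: 72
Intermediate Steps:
(-8*R(3))*T = -8*3*(-3) = -24*(-3) = 72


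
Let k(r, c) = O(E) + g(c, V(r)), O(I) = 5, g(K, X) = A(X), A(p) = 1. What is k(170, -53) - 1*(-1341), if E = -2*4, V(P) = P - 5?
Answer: 1347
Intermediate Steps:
V(P) = -5 + P
g(K, X) = 1
E = -8
k(r, c) = 6 (k(r, c) = 5 + 1 = 6)
k(170, -53) - 1*(-1341) = 6 - 1*(-1341) = 6 + 1341 = 1347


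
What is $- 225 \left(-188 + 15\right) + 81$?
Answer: $39006$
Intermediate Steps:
$- 225 \left(-188 + 15\right) + 81 = \left(-225\right) \left(-173\right) + 81 = 38925 + 81 = 39006$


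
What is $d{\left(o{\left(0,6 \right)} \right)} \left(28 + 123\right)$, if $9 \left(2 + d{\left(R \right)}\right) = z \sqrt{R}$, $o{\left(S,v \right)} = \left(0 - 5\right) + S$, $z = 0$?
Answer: $-302$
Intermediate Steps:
$o{\left(S,v \right)} = -5 + S$
$d{\left(R \right)} = -2$ ($d{\left(R \right)} = -2 + \frac{0 \sqrt{R}}{9} = -2 + \frac{1}{9} \cdot 0 = -2 + 0 = -2$)
$d{\left(o{\left(0,6 \right)} \right)} \left(28 + 123\right) = - 2 \left(28 + 123\right) = \left(-2\right) 151 = -302$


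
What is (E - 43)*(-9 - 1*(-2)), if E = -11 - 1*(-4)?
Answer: 350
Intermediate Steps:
E = -7 (E = -11 + 4 = -7)
(E - 43)*(-9 - 1*(-2)) = (-7 - 43)*(-9 - 1*(-2)) = -50*(-9 + 2) = -50*(-7) = 350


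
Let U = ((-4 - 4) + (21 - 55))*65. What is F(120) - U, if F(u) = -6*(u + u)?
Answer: 1290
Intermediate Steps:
F(u) = -12*u
U = -2730 (U = (-8 - 34)*65 = -42*65 = -2730)
F(120) - U = -12*120 - 1*(-2730) = -1440 + 2730 = 1290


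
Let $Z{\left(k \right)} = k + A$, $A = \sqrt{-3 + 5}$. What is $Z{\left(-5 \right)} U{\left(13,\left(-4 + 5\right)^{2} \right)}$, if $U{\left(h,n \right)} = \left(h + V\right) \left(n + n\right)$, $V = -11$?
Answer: $-20 + 4 \sqrt{2} \approx -14.343$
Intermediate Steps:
$A = \sqrt{2} \approx 1.4142$
$Z{\left(k \right)} = k + \sqrt{2}$
$U{\left(h,n \right)} = 2 n \left(-11 + h\right)$ ($U{\left(h,n \right)} = \left(h - 11\right) \left(n + n\right) = \left(-11 + h\right) 2 n = 2 n \left(-11 + h\right)$)
$Z{\left(-5 \right)} U{\left(13,\left(-4 + 5\right)^{2} \right)} = \left(-5 + \sqrt{2}\right) 2 \left(-4 + 5\right)^{2} \left(-11 + 13\right) = \left(-5 + \sqrt{2}\right) 2 \cdot 1^{2} \cdot 2 = \left(-5 + \sqrt{2}\right) 2 \cdot 1 \cdot 2 = \left(-5 + \sqrt{2}\right) 4 = -20 + 4 \sqrt{2}$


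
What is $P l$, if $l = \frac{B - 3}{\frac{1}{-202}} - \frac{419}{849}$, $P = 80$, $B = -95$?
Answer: $\frac{1344510800}{849} \approx 1.5836 \cdot 10^{6}$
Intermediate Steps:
$l = \frac{16806385}{849}$ ($l = \frac{-95 - 3}{\frac{1}{-202}} - \frac{419}{849} = - \frac{98}{- \frac{1}{202}} - \frac{419}{849} = \left(-98\right) \left(-202\right) - \frac{419}{849} = 19796 - \frac{419}{849} = \frac{16806385}{849} \approx 19796.0$)
$P l = 80 \cdot \frac{16806385}{849} = \frac{1344510800}{849}$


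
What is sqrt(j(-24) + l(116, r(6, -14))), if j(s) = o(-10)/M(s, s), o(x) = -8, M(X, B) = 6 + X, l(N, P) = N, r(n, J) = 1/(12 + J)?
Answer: 2*sqrt(262)/3 ≈ 10.791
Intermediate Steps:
j(s) = -8/(6 + s)
sqrt(j(-24) + l(116, r(6, -14))) = sqrt(-8/(6 - 24) + 116) = sqrt(-8/(-18) + 116) = sqrt(-8*(-1/18) + 116) = sqrt(4/9 + 116) = sqrt(1048/9) = 2*sqrt(262)/3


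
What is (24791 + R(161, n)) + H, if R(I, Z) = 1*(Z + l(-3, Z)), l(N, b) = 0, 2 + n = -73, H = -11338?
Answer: 13378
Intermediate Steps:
n = -75 (n = -2 - 73 = -75)
R(I, Z) = Z (R(I, Z) = 1*(Z + 0) = 1*Z = Z)
(24791 + R(161, n)) + H = (24791 - 75) - 11338 = 24716 - 11338 = 13378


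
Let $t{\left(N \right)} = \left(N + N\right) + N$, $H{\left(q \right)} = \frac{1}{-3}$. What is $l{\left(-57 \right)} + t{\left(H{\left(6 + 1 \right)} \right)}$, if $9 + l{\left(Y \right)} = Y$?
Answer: $-67$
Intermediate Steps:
$H{\left(q \right)} = - \frac{1}{3}$
$l{\left(Y \right)} = -9 + Y$
$t{\left(N \right)} = 3 N$ ($t{\left(N \right)} = 2 N + N = 3 N$)
$l{\left(-57 \right)} + t{\left(H{\left(6 + 1 \right)} \right)} = \left(-9 - 57\right) + 3 \left(- \frac{1}{3}\right) = -66 - 1 = -67$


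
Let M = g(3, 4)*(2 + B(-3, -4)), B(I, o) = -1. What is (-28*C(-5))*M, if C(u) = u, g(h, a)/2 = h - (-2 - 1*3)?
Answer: 2240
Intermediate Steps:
g(h, a) = 10 + 2*h (g(h, a) = 2*(h - (-2 - 1*3)) = 2*(h - (-2 - 3)) = 2*(h - 1*(-5)) = 2*(h + 5) = 2*(5 + h) = 10 + 2*h)
M = 16 (M = (10 + 2*3)*(2 - 1) = (10 + 6)*1 = 16*1 = 16)
(-28*C(-5))*M = -28*(-5)*16 = 140*16 = 2240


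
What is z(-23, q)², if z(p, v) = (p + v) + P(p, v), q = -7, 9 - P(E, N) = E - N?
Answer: 25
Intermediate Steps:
P(E, N) = 9 + N - E (P(E, N) = 9 - (E - N) = 9 + (N - E) = 9 + N - E)
z(p, v) = 9 + 2*v (z(p, v) = (p + v) + (9 + v - p) = 9 + 2*v)
z(-23, q)² = (9 + 2*(-7))² = (9 - 14)² = (-5)² = 25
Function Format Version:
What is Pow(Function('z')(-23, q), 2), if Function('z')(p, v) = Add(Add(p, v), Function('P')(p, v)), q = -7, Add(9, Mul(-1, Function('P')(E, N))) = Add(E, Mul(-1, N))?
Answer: 25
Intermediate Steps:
Function('P')(E, N) = Add(9, N, Mul(-1, E)) (Function('P')(E, N) = Add(9, Mul(-1, Add(E, Mul(-1, N)))) = Add(9, Add(N, Mul(-1, E))) = Add(9, N, Mul(-1, E)))
Function('z')(p, v) = Add(9, Mul(2, v)) (Function('z')(p, v) = Add(Add(p, v), Add(9, v, Mul(-1, p))) = Add(9, Mul(2, v)))
Pow(Function('z')(-23, q), 2) = Pow(Add(9, Mul(2, -7)), 2) = Pow(Add(9, -14), 2) = Pow(-5, 2) = 25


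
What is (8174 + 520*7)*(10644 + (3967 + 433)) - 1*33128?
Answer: 177696688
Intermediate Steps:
(8174 + 520*7)*(10644 + (3967 + 433)) - 1*33128 = (8174 + 3640)*(10644 + 4400) - 33128 = 11814*15044 - 33128 = 177729816 - 33128 = 177696688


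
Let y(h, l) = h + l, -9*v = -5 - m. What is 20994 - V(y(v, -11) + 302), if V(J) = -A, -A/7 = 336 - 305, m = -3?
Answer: 20777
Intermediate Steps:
v = 2/9 (v = -(-5 - 1*(-3))/9 = -(-5 + 3)/9 = -⅑*(-2) = 2/9 ≈ 0.22222)
A = -217 (A = -7*(336 - 305) = -7*31 = -217)
V(J) = 217 (V(J) = -1*(-217) = 217)
20994 - V(y(v, -11) + 302) = 20994 - 1*217 = 20994 - 217 = 20777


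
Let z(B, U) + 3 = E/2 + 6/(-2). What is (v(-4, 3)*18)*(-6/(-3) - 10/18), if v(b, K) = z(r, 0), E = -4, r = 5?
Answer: -208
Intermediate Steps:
z(B, U) = -8 (z(B, U) = -3 + (-4/2 + 6/(-2)) = -3 + (-4*1/2 + 6*(-1/2)) = -3 + (-2 - 3) = -3 - 5 = -8)
v(b, K) = -8
(v(-4, 3)*18)*(-6/(-3) - 10/18) = (-8*18)*(-6/(-3) - 10/18) = -144*(-6*(-1/3) - 10*1/18) = -144*(2 - 5/9) = -144*13/9 = -208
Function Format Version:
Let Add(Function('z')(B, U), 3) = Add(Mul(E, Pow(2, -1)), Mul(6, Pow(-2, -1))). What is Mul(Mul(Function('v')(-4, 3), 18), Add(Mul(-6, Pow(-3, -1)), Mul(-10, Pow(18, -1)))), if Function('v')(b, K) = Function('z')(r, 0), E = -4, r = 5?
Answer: -208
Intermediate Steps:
Function('z')(B, U) = -8 (Function('z')(B, U) = Add(-3, Add(Mul(-4, Pow(2, -1)), Mul(6, Pow(-2, -1)))) = Add(-3, Add(Mul(-4, Rational(1, 2)), Mul(6, Rational(-1, 2)))) = Add(-3, Add(-2, -3)) = Add(-3, -5) = -8)
Function('v')(b, K) = -8
Mul(Mul(Function('v')(-4, 3), 18), Add(Mul(-6, Pow(-3, -1)), Mul(-10, Pow(18, -1)))) = Mul(Mul(-8, 18), Add(Mul(-6, Pow(-3, -1)), Mul(-10, Pow(18, -1)))) = Mul(-144, Add(Mul(-6, Rational(-1, 3)), Mul(-10, Rational(1, 18)))) = Mul(-144, Add(2, Rational(-5, 9))) = Mul(-144, Rational(13, 9)) = -208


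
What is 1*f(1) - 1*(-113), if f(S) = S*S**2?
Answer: 114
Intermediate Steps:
f(S) = S**3
1*f(1) - 1*(-113) = 1*1**3 - 1*(-113) = 1*1 + 113 = 1 + 113 = 114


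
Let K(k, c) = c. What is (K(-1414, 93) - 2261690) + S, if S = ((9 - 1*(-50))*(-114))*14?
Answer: -2355761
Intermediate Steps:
S = -94164 (S = ((9 + 50)*(-114))*14 = (59*(-114))*14 = -6726*14 = -94164)
(K(-1414, 93) - 2261690) + S = (93 - 2261690) - 94164 = -2261597 - 94164 = -2355761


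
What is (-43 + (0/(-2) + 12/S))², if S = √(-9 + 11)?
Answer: 1921 - 516*√2 ≈ 1191.3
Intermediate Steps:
S = √2 ≈ 1.4142
(-43 + (0/(-2) + 12/S))² = (-43 + (0/(-2) + 12/(√2)))² = (-43 + (0*(-½) + 12*(√2/2)))² = (-43 + (0 + 6*√2))² = (-43 + 6*√2)²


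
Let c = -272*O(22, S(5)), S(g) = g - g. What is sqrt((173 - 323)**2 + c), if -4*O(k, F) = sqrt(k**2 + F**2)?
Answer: 2*sqrt(5999) ≈ 154.91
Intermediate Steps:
S(g) = 0
O(k, F) = -sqrt(F**2 + k**2)/4 (O(k, F) = -sqrt(k**2 + F**2)/4 = -sqrt(F**2 + k**2)/4)
c = 1496 (c = -(-68)*sqrt(0**2 + 22**2) = -(-68)*sqrt(0 + 484) = -(-68)*sqrt(484) = -(-68)*22 = -272*(-11/2) = 1496)
sqrt((173 - 323)**2 + c) = sqrt((173 - 323)**2 + 1496) = sqrt((-150)**2 + 1496) = sqrt(22500 + 1496) = sqrt(23996) = 2*sqrt(5999)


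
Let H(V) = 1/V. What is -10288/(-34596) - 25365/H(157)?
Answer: -34442953373/8649 ≈ -3.9823e+6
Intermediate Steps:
-10288/(-34596) - 25365/H(157) = -10288/(-34596) - 25365/(1/157) = -10288*(-1/34596) - 25365/1/157 = 2572/8649 - 25365*157 = 2572/8649 - 3982305 = -34442953373/8649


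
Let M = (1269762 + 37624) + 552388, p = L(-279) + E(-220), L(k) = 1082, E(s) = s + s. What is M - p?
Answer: 1859132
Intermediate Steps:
E(s) = 2*s
p = 642 (p = 1082 + 2*(-220) = 1082 - 440 = 642)
M = 1859774 (M = 1307386 + 552388 = 1859774)
M - p = 1859774 - 1*642 = 1859774 - 642 = 1859132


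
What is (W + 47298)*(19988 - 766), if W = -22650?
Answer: 473783856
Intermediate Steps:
(W + 47298)*(19988 - 766) = (-22650 + 47298)*(19988 - 766) = 24648*19222 = 473783856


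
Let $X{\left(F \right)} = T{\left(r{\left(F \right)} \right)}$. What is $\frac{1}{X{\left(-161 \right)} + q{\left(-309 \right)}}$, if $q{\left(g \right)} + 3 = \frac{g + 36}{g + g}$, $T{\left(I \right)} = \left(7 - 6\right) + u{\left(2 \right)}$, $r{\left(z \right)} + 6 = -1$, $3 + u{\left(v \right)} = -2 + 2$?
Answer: $- \frac{206}{939} \approx -0.21938$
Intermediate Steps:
$u{\left(v \right)} = -3$ ($u{\left(v \right)} = -3 + \left(-2 + 2\right) = -3 + 0 = -3$)
$r{\left(z \right)} = -7$ ($r{\left(z \right)} = -6 - 1 = -7$)
$T{\left(I \right)} = -2$ ($T{\left(I \right)} = \left(7 - 6\right) - 3 = 1 - 3 = -2$)
$X{\left(F \right)} = -2$
$q{\left(g \right)} = -3 + \frac{36 + g}{2 g}$ ($q{\left(g \right)} = -3 + \frac{g + 36}{g + g} = -3 + \frac{36 + g}{2 g}$)
$\frac{1}{X{\left(-161 \right)} + q{\left(-309 \right)}} = \frac{1}{-2 - \left(\frac{5}{2} - \frac{18}{-309}\right)} = \frac{1}{-2 + \left(- \frac{5}{2} + 18 \left(- \frac{1}{309}\right)\right)} = \frac{1}{-2 - \frac{527}{206}} = \frac{1}{- \frac{939}{206}} = - \frac{206}{939}$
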